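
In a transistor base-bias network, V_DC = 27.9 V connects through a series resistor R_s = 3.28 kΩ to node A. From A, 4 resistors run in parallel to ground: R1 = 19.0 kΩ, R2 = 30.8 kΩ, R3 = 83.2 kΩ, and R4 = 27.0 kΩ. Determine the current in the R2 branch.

I ≈ 0.629 mA

Parallel bank: R_p = 1/(1/19.0 + 1/30.8 + 1/83.2 + 1/27.0) = 7.454 kΩ.
Node voltage V_A = V_DC · R_p/(R_s + R_p) = 27.9 × 0.6944 = 19.37 V.
Branch current I = V_A/R2 = 19.37/30.8 = 0.6290 mA.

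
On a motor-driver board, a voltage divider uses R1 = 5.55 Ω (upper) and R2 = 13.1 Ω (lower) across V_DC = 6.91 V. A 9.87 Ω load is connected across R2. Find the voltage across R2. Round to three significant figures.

R2 ‖ R_L = (13.1 × 9.87)/(13.1 + 9.87) = 5.629 Ω.
Voltage divider with the loaded lower leg: V_out = 6.91 × 5.629/(5.55 + 5.629) = 6.91 × 0.5035 = 3.479 V.
(Unloaded it would be 4.85 V; the load pulls it down.)

V_out ≈ 3.48 V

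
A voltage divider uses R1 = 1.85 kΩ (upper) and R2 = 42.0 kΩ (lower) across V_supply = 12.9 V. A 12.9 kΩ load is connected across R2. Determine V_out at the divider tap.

R2 ‖ R_L = (42.0 × 12.9)/(42.0 + 12.9) = 9.869 kΩ.
Voltage divider with the loaded lower leg: V_out = 12.9 × 9.869/(1.85 + 9.869) = 12.9 × 0.8421 = 10.86 V.
(Unloaded it would be 12.4 V; the load pulls it down.)

V_out ≈ 10.9 V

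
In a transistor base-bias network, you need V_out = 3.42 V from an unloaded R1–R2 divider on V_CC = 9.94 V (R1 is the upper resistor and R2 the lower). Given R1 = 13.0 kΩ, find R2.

Required fraction k = V_out/V_CC = 0.3441.
Rearranging, R2 = R1·k/(1−k) = 13.0 × 0.5245 = 6.819 kΩ.

R2 ≈ 6.82 kΩ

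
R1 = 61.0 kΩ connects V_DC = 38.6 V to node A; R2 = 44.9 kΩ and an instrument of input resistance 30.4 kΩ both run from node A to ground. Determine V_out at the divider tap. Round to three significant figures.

V_out ≈ 8.84 V

R2 ‖ R_L = (44.9 × 30.4)/(44.9 + 30.4) = 18.13 kΩ.
Now apply the divider: V_out = 38.6 × 0.2291 = 8.843 V.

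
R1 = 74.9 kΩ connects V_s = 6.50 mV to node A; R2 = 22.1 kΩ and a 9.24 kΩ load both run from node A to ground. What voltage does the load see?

V_out ≈ 0.520 mV

The load sits in parallel with R2, giving an effective lower resistance R2' = R2·R_L/(R2+R_L) = 6.516 kΩ.
Voltage divider with the loaded lower leg: V_out = 6.50 × 6.516/(74.9 + 6.516) = 6.50 × 0.08003 = 0.5202 mV.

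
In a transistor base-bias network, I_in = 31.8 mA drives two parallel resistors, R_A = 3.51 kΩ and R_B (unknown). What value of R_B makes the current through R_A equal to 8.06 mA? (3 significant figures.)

R_B ≈ 1.19 kΩ

Two-branch current divider: I_A = I_in · R_B/(R_A + R_B).
With f = 0.2535, R_B = R_A · f/(1−f) = 3.51 × 0.3395 = 1.192 kΩ.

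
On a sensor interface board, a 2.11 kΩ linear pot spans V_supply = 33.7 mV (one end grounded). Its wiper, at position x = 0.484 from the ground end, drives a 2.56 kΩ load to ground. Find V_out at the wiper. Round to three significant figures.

V_out ≈ 13.5 mV

Split the track: R_lower = x·R_p = 1.021 kΩ, R_upper = (1−x)·R_p = 1.089 kΩ.
(x·R_p) ‖ R_L = 0.7300 kΩ.
V_out = 33.7 × 0.7300/(1.089 + 0.7300) = 13.53 mV.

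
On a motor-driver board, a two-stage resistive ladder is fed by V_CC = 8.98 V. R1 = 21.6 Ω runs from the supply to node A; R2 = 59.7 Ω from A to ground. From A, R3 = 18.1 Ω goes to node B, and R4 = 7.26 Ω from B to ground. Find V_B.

Node A sees R2 in parallel with the series input of stage 2, R3 + R4 = 25.36 Ω.
Effective lower resistance at A: R2 ‖ 25.36 = 17.80 Ω.
So V_A = 8.98 × 0.4518 = 4.057 V.
Stage 2 is unloaded, so V_B = V_A · R4/(R3+R4) = 4.057 × 7.26/25.36 = 1.161 V.

V_B ≈ 1.16 V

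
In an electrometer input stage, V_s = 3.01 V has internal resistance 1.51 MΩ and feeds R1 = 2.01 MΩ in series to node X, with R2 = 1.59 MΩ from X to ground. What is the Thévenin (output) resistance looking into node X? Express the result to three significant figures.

R1' = 1.51 + 2.01 = 3.520 MΩ (source resistance + R1).
Looking into X with the source shorted: R_th = R1'·R2/(R1'+R2) = 3.520 × 1.59/5.110 = 1.095 MΩ.

R_th ≈ 1.10 MΩ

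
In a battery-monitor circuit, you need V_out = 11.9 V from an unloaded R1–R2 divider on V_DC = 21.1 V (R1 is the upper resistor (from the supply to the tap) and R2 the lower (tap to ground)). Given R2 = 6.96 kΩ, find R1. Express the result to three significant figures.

V_out/V_DC = R2/(R1+R2) = 0.5640.
R1 = R2·(1/k − 1) = 6.96 × 0.7731 = 5.381 kΩ.

R1 ≈ 5.38 kΩ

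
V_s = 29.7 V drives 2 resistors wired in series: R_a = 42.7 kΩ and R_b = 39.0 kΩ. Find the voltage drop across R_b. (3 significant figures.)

V ≈ 14.2 V

Series total: ΣR = 42.7 + 39.0 = 81.70 kΩ.
Voltage divider: V = V_s · (39.00 / 81.70) = 29.7 × 0.4774 = 14.18 V.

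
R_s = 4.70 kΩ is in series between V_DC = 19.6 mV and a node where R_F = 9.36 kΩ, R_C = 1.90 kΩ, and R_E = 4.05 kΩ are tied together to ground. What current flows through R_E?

I ≈ 0.942 µA

Combine the parallel branches: R_p = (1/9.36 + 1/1.90 + 1/4.05)⁻¹ = 1.136 kΩ.
Node voltage V_A = V_DC · R_p/(R_s + R_p) = 19.6 × 0.1947 = 3.816 mV.
I(R_E) = V_A / R_E = 3.816/4.05 = 0.9422 µA.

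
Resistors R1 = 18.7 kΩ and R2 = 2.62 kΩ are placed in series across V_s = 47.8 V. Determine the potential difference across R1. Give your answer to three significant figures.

Series total: ΣR = 18.7 + 2.62 = 21.32 kΩ.
Voltage divider: V = V_s · (18.70 / 21.32) = 47.8 × 0.8771 = 41.93 V.

V ≈ 41.9 V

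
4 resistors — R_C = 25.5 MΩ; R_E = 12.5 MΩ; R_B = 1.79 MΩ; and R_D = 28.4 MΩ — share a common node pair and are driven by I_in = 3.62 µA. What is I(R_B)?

Total conductance ΣG = 1/25.5 + 1/12.5 + 1/1.79 + 1/28.4 = 0.7131 (units of 1/MΩ).
R_B takes the fraction G_k/ΣG = 0.5587/0.7131 = 0.7834, so I = 3.62 × 0.7834 = 2.836 µA.

I ≈ 2.84 µA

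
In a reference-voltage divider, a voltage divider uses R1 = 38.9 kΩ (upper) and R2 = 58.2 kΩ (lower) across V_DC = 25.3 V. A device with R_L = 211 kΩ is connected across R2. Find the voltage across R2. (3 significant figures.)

The load sits in parallel with R2, giving an effective lower resistance R2' = R2·R_L/(R2+R_L) = 45.62 kΩ.
Voltage divider with the loaded lower leg: V_out = 25.3 × 45.62/(38.9 + 45.62) = 25.3 × 0.5397 = 13.66 V.
(Unloaded it would be 15.2 V; the load pulls it down.)

V_out ≈ 13.7 V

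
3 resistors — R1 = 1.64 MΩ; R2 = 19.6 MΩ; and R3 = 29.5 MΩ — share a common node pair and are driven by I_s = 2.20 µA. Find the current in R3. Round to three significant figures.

ΣG = 1/1.64 + 1/19.6 + 1/29.5 = 0.6947.
R3 takes the fraction G_k/ΣG = 0.03390/0.6947 = 0.04880, so I = 2.20 × 0.04880 = 0.1074 µA.

I ≈ 0.107 µA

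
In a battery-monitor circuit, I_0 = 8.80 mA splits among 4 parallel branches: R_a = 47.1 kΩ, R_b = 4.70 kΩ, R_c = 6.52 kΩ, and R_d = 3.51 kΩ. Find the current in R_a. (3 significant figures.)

I ≈ 0.278 mA

Total conductance ΣG = 1/47.1 + 1/4.70 + 1/6.52 + 1/3.51 = 0.6723 (units of 1/kΩ).
Current divider: I(R_a) = I_0 · G_k/ΣG = 8.80 × (0.02123/0.6723) = 8.80 × 0.03158 = 0.2779 mA.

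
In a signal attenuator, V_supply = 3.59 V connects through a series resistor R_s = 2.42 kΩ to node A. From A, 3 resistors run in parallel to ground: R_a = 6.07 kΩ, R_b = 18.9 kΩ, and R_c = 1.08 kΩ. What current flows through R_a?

I ≈ 0.157 mA

Parallel bank: R_p = 1/(1/6.07 + 1/18.9 + 1/1.08) = 0.8744 kΩ.
Node voltage V_A = V_supply · R_p/(R_s + R_p) = 3.59 × 0.2654 = 0.9529 V.
I(R_a) = V_A / R_a = 0.9529/6.07 = 0.1570 mA.
(Equivalently: I_total = 1.090 mA, then current-divider fraction G_k/ΣG = 0.1441.)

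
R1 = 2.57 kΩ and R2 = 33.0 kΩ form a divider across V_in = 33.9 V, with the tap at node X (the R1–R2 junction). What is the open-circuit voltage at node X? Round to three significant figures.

V_th ≈ 31.5 V

With X open, the divider is unloaded: V_th = 33.9 × 33.0/35.57 = 31.45 V.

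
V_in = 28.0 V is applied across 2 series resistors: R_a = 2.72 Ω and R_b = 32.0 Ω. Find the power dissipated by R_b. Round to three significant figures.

P ≈ 20.8 W

ΣR = 34.72 Ω → I = 28.0/34.72 = 0.8065 A.
P = I²R = 0.6504 × 32.0 = 20.81 W.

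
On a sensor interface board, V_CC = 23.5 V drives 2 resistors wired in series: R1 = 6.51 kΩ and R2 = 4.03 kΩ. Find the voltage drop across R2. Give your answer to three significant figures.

ΣR = 6.51 + 4.03 = 10.54 kΩ.
By the voltage-divider rule, V = 23.5 × 4.030/10.54 = 8.985 V.

V ≈ 8.99 V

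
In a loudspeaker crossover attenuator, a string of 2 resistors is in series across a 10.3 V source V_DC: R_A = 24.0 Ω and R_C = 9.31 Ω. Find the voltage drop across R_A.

V ≈ 7.42 V

Series total: ΣR = 24.0 + 9.31 = 33.31 Ω.
V = V_DC · R/ΣR = 10.3 × 0.7205 = 7.421 V.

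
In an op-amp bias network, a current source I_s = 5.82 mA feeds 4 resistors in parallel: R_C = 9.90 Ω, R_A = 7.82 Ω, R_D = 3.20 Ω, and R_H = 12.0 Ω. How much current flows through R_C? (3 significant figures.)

I ≈ 0.941 mA

Conductances: ΣG = 1/9.90 + 1/7.82 + 1/3.20 + 1/12.0 = 0.6247 (1/Ω).
R_C takes the fraction G_k/ΣG = 0.1010/0.6247 = 0.1617, so I = 5.82 × 0.1617 = 0.9410 mA.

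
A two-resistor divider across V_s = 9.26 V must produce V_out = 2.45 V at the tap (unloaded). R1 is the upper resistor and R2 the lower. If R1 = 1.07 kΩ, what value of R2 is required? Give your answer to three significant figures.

V_out/V_s = R2/(R1+R2) = 0.2646.
Rearranging, R2 = R1·k/(1−k) = 1.07 × 0.3598 = 0.3849 kΩ.

R2 ≈ 0.385 kΩ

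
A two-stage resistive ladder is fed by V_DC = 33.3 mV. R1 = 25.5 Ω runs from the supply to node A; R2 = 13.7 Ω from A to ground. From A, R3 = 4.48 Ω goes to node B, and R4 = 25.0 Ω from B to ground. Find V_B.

V_B ≈ 7.58 mV

Node A sees R2 in parallel with the series input of stage 2, R3 + R4 = 29.48 Ω.
Effective lower resistance at A: R2 ‖ 29.48 = 9.353 Ω.
So V_A = 33.3 × 0.2684 = 8.936 mV.
V_B = V_A × 0.8480 = 7.578 mV.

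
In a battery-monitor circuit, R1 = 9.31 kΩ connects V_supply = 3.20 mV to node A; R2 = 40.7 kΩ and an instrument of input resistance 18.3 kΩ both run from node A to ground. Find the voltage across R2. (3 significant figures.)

V_out ≈ 1.84 mV

The load sits in parallel with R2, giving an effective lower resistance R2' = R2·R_L/(R2+R_L) = 12.62 kΩ.
Now apply the divider: V_out = 3.20 × 0.5755 = 1.842 mV.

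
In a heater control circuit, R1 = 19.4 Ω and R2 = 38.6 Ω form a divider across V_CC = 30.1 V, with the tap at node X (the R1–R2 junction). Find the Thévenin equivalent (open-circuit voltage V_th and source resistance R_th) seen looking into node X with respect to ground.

V_th ≈ 20.0 V, R_th ≈ 12.9 Ω

With X open, the divider is unloaded: V_th = 30.1 × 38.6/58.00 = 20.03 V.
With V_CC suppressed (replaced by a short), R_th = R1 ‖ R2 = (19.40 × 38.6)/(19.40 + 38.6) = 12.91 Ω.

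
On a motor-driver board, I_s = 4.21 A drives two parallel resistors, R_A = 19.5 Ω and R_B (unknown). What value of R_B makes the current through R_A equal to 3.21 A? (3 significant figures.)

R_B ≈ 62.6 Ω

Two-branch current divider: I_A = I_s · R_B/(R_A + R_B).
With f = 0.7625, R_B = R_A · f/(1−f) = 19.5 × 3.210 = 62.59 Ω.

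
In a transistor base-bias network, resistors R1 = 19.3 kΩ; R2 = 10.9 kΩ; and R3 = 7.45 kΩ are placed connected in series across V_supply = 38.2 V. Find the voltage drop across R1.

Series total: ΣR = 19.3 + 10.9 + 7.45 = 37.65 kΩ.
Voltage divider: V = V_supply · (19.30 / 37.65) = 38.2 × 0.5126 = 19.58 V.

V ≈ 19.6 V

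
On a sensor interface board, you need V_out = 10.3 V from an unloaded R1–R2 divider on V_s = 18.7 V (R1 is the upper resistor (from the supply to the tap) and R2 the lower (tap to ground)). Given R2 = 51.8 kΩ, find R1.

The divider ratio is R2/(R1+R2) = 10.3/18.7 = 0.5508.
R1 = R2·(1/k − 1) = 51.8 × 0.8155 = 42.24 kΩ.

R1 ≈ 42.2 kΩ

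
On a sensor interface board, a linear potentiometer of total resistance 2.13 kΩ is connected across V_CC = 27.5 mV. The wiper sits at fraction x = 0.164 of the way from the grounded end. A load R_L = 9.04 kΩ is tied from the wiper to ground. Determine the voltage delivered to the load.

V_out ≈ 4.37 mV

The pot divides into 1.781 kΩ above the wiper and 0.3493 kΩ below.
(x·R_p) ‖ R_L = 0.3363 kΩ.
V_out = 27.5 × 0.3363/(1.781 + 0.3363) = 4.369 mV.
(Unloaded: V_out = x·V_CC = 4.51 mV.)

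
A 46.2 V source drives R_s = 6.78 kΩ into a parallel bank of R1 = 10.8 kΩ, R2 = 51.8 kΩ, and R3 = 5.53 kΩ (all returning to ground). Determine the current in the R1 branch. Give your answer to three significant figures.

Equivalent of the parallel group: R_p = 3.416 kΩ.
V_A = 46.2 × 3.416/10.20 = 15.48 V.
Branch current I = V_A/R1 = 15.48/10.8 = 1.433 mA.

I ≈ 1.43 mA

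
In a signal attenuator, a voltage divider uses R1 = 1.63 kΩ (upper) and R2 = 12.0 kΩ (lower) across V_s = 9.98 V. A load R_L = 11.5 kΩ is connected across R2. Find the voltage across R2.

V_out ≈ 7.81 V

R2 ‖ R_L = (12.0 × 11.5)/(12.0 + 11.5) = 5.872 kΩ.
Now apply the divider: V_out = 9.98 × 0.7827 = 7.812 V.
(Unloaded it would be 8.79 V; the load pulls it down.)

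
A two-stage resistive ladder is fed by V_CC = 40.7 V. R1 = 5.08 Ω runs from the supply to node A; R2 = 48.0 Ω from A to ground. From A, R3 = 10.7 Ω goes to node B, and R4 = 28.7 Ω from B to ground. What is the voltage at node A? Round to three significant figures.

Node A sees R2 in parallel with the series input of stage 2, R3 + R4 = 39.40 Ω.
Effective lower resistance at A: R2 ‖ 39.40 = 21.64 Ω.
V_A = 40.7 × 21.64/(5.08 + 21.64) = 32.96 V.

V_A ≈ 33.0 V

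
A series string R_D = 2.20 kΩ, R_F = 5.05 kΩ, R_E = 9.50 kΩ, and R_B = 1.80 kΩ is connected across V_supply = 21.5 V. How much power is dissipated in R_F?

The common current is I = 21.5/18.55 = 1.159 mA.
P(R_F) = I²·R_F = (1.159)² × 5.05 = 6.784 mW.

P ≈ 6.78 mW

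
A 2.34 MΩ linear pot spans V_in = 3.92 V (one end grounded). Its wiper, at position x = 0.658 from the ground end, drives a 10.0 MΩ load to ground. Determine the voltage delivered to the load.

Lower segment x·R_p = 1.540 MΩ; upper segment (1−x)·R_p = 0.8003 MΩ.
Lower segment in parallel with the load: 1.540 ‖ 10.0 = 1.334 MΩ.
Then V_out = V_in · 1.334/(0.8003 + 1.334) = 2.450 V.
(Unloaded: V_out = x·V_in = 2.58 V.)

V_out ≈ 2.45 V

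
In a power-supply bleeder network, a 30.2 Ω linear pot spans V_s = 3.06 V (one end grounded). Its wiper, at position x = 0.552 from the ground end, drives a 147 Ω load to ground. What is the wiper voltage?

Split the track: R_lower = x·R_p = 16.67 Ω, R_upper = (1−x)·R_p = 13.53 Ω.
R_L loads the lower segment: effective lower R = 14.97 Ω.
V_out = 3.06 × 14.97/(13.53 + 14.97) = 1.607 V.
(Unloaded: V_out = x·V_s = 1.69 V.)

V_out ≈ 1.61 V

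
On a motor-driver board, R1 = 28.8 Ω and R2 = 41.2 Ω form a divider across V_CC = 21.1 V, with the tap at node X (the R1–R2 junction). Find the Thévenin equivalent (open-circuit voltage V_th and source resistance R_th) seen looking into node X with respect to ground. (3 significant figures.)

Open-circuit (no load on X): V_th = V_CC · R2/(R1 + R2) = 21.1 × 41.2/(28.80 + 41.2) = 12.42 V.
Zeroing V_CC shorts the top of R1 to ground, so R_th = R1 ‖ R2 = 16.95 Ω.

V_th ≈ 12.4 V, R_th ≈ 17.0 Ω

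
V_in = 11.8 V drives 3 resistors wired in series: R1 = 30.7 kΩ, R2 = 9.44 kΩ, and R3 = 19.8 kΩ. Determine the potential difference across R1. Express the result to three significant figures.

Total series resistance ΣR = 30.7 + 9.44 + 19.8 = 59.94 kΩ.
Voltage divider: V = V_in · (30.70 / 59.94) = 11.8 × 0.5122 = 6.044 V.

V ≈ 6.04 V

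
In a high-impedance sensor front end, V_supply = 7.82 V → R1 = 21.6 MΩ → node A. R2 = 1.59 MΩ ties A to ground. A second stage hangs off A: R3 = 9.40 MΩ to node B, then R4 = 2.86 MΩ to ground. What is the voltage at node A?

V_A ≈ 0.478 V

Node A sees R2 in parallel with the series input of stage 2, R3 + R4 = 12.26 MΩ.
Effective lower resistance at A: R2 ‖ 12.26 = 1.407 MΩ.
So V_A = 7.82 × 0.06117 = 0.4784 V.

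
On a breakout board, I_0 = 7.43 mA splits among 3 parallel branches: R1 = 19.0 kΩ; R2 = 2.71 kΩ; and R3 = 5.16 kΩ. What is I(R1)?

Total conductance ΣG = 1/19.0 + 1/2.71 + 1/5.16 = 0.6154 (units of 1/kΩ).
Current divider: I(R1) = I_0 · G_k/ΣG = 7.43 × (0.05263/0.6154) = 7.43 × 0.08552 = 0.6354 mA.

I ≈ 0.635 mA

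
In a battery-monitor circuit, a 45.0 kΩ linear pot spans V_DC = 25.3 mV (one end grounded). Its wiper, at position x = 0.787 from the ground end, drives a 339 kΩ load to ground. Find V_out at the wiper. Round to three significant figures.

V_out ≈ 19.5 mV

The pot divides into 9.585 kΩ above the wiper and 35.41 kΩ below.
(x·R_p) ‖ R_L = 32.07 kΩ.
V_out = 25.3 × 32.07/(9.585 + 32.07) = 19.48 mV.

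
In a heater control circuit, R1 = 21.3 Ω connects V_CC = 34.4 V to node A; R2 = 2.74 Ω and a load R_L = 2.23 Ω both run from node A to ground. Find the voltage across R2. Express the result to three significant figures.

R2 ‖ R_L = (2.74 × 2.23)/(2.74 + 2.23) = 1.229 Ω.
Then V_out = V_CC · R2'/(R1 + R2') = 34.4 × 1.229/22.53 = 1.877 V.

V_out ≈ 1.88 V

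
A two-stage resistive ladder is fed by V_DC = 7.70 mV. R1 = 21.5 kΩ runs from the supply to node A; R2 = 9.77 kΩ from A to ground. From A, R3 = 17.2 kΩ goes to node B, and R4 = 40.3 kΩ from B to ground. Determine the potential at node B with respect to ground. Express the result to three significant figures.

Node A sees R2 in parallel with the series input of stage 2, R3 + R4 = 57.50 kΩ.
R2 ‖ (R3+R4) = 8.351 kΩ.
So V_A = 7.70 × 0.2798 = 2.154 mV.
Stage 2 is unloaded, so V_B = V_A · R4/(R3+R4) = 2.154 × 40.3/57.50 = 1.510 mV.

V_B ≈ 1.51 mV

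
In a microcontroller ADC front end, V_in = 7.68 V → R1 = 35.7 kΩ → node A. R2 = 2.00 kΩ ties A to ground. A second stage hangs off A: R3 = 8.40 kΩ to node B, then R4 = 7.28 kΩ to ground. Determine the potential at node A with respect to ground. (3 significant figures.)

Node A sees R2 in parallel with the series input of stage 2, R3 + R4 = 15.68 kΩ.
Effective lower resistance at A: R2 ‖ 15.68 = 1.774 kΩ.
So V_A = 7.68 × 0.04733 = 0.3635 V.

V_A ≈ 0.364 V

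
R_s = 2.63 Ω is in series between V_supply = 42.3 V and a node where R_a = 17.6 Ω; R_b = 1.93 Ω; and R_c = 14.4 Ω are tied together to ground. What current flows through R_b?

Parallel bank: R_p = 1/(1/17.6 + 1/1.93 + 1/14.4) = 1.552 Ω.
Node voltage V_A = V_supply · R_p/(R_s + R_p) = 42.3 × 0.3711 = 15.70 V.
Branch current I = V_A/R_b = 15.70/1.93 = 8.133 A.
(Check via current divider: I_total = 10.12 A; share G_k/ΣG = 0.8041 → same result.)

I ≈ 8.13 A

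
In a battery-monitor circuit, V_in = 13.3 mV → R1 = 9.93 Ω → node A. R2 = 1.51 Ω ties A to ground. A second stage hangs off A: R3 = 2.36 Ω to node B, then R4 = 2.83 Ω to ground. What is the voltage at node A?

V_A ≈ 1.40 mV

The second stage (R3 + R4 = 5.190 Ω) loads node A in parallel with R2.
Effective lower resistance at A: R2 ‖ 5.190 = 1.170 Ω.
V_A = 13.3 × 1.170/(9.93 + 1.170) = 1.402 mV.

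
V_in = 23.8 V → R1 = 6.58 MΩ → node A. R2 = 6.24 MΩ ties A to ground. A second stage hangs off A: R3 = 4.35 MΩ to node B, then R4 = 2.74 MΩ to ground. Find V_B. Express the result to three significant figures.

V_B ≈ 3.08 V

Looking into the second stage from A: R3 + R4 = 7.090 MΩ appears in parallel with R2.
R2 ‖ (R3+R4) = 3.319 MΩ.
So V_A = 23.8 × 0.3353 = 7.980 V.
Stage 2 is unloaded, so V_B = V_A · R4/(R3+R4) = 7.980 × 2.74/7.090 = 3.084 V.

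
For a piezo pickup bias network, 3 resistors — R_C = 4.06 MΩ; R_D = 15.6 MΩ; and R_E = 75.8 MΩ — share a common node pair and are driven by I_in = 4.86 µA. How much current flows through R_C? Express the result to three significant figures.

Total conductance ΣG = 1/4.06 + 1/15.6 + 1/75.8 = 0.3236 (units of 1/MΩ).
R_C takes the fraction G_k/ΣG = 0.2463/0.3236 = 0.7611, so I = 4.86 × 0.7611 = 3.699 µA.

I ≈ 3.70 µA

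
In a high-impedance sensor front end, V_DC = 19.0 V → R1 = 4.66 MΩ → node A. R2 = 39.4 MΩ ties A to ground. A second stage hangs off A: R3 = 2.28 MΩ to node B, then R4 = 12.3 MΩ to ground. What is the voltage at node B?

Looking into the second stage from A: R3 + R4 = 14.58 MΩ appears in parallel with R2.
Effective lower resistance at A: R2 ‖ 14.58 = 10.64 MΩ.
V_A = 19.0 × 10.64/(4.66 + 10.64) = 13.21 V.
Then the unloaded second divider: V_B = V_A × R4/(R3+R4) = 13.21 × 0.8436 = 11.15 V.

V_B ≈ 11.1 V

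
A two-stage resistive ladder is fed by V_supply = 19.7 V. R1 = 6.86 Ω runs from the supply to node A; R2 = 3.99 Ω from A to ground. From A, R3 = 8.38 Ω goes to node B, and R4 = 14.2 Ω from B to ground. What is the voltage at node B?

The second stage (R3 + R4 = 22.58 Ω) loads node A in parallel with R2.
R2 ‖ (R3+R4) = 3.391 Ω.
First divider: V_A = V_supply · 3.391/(6.86 + 3.391) = 6.516 V.
Stage 2 is unloaded, so V_B = V_A · R4/(R3+R4) = 6.516 × 14.2/22.58 = 4.098 V.

V_B ≈ 4.10 V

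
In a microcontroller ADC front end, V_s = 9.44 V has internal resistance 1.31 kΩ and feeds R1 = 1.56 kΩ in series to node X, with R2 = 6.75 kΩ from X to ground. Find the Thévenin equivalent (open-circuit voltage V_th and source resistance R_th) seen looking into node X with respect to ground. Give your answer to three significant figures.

V_th ≈ 6.62 V, R_th ≈ 2.01 kΩ

R1' = 1.31 + 1.56 = 2.870 kΩ (source resistance + R1).
With X open, the divider is unloaded: V_th = 9.44 × 6.75/9.620 = 6.624 V.
Zeroing V_s shorts the top of R1' to ground, so R_th = R1' ‖ R2 = 2.014 kΩ.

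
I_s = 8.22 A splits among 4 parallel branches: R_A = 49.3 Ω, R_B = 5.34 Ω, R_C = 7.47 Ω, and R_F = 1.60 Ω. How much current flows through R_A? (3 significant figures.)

Conductances: ΣG = 1/49.3 + 1/5.34 + 1/7.47 + 1/1.60 = 0.9664 (1/Ω).
Current divider: I(R_A) = I_s · G_k/ΣG = 8.22 × (0.02028/0.9664) = 8.22 × 0.02099 = 0.1725 A.

I ≈ 0.173 A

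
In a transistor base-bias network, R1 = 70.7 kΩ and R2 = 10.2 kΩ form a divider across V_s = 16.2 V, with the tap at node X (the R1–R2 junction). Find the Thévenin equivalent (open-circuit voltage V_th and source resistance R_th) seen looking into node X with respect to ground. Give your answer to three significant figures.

V_th ≈ 2.04 V, R_th ≈ 8.91 kΩ

V_th is the unloaded tap voltage: V_s · R2/(R1+R2) = 16.2 × 0.1261 = 2.043 V.
Looking into X with the source shorted: R_th = R1·R2/(R1+R2) = 70.70 × 10.2/80.90 = 8.914 kΩ.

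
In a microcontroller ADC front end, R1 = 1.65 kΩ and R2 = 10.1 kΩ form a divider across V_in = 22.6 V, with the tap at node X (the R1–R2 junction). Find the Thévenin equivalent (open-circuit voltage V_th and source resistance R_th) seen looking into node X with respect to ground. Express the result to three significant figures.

V_th is the unloaded tap voltage: V_in · R2/(R1+R2) = 22.6 × 0.8596 = 19.43 V.
Zeroing V_in shorts the top of R1 to ground, so R_th = R1 ‖ R2 = 1.418 kΩ.

V_th ≈ 19.4 V, R_th ≈ 1.42 kΩ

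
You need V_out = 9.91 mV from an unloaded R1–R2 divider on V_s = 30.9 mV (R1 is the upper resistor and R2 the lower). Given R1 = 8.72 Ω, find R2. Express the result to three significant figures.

R2 ≈ 4.12 Ω

V_out/V_s = R2/(R1+R2) = 0.3207.
R2 = R1 · 0.3207/(1 − 0.3207) = 4.117 Ω.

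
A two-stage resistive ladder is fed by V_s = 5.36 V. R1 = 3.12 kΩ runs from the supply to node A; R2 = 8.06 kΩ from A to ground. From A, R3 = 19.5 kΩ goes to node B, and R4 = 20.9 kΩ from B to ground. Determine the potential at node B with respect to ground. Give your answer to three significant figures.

Looking into the second stage from A: R3 + R4 = 40.40 kΩ appears in parallel with R2.
R2 ‖ (R3+R4) = 6.719 kΩ.
V_A = 5.36 × 6.719/(3.12 + 6.719) = 3.660 V.
Then the unloaded second divider: V_B = V_A × R4/(R3+R4) = 3.660 × 0.5173 = 1.894 V.

V_B ≈ 1.89 V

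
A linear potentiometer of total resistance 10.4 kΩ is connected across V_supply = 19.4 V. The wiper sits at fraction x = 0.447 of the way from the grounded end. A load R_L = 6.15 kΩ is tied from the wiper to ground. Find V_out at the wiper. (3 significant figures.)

V_out ≈ 6.12 V

The pot divides into 5.751 kΩ above the wiper and 4.649 kΩ below.
R_L loads the lower segment: effective lower R = 2.648 kΩ.
Loaded-divider output: V_out = 19.4 × 0.3152 = 6.115 V.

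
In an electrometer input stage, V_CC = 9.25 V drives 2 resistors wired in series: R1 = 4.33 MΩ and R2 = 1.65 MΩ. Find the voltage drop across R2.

ΣR = 4.33 + 1.65 = 5.980 MΩ.
V = V_CC · R/ΣR = 9.25 × 0.2759 = 2.552 V.

V ≈ 2.55 V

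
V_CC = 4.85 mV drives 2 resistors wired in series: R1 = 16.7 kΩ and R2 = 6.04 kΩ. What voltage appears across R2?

Series total: ΣR = 16.7 + 6.04 = 22.74 kΩ.
V = V_CC · R/ΣR = 4.85 × 0.2656 = 1.288 mV.

V ≈ 1.29 mV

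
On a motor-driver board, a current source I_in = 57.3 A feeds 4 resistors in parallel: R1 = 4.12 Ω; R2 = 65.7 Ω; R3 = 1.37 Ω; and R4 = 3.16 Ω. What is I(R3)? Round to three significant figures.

ΣG = 1/4.12 + 1/65.7 + 1/1.37 + 1/3.16 = 1.304.
Current divider: I(R3) = I_in · G_k/ΣG = 57.3 × (0.7299/1.304) = 57.3 × 0.5596 = 32.07 A.

I ≈ 32.1 A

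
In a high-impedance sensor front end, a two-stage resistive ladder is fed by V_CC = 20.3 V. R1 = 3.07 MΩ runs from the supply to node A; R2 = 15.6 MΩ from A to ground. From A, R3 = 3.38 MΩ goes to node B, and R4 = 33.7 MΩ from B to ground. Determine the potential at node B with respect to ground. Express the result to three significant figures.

The second stage (R3 + R4 = 37.08 MΩ) loads node A in parallel with R2.
Effective lower resistance at A: R2 ‖ 37.08 = 10.98 MΩ.
So V_A = 20.3 × 0.7815 = 15.86 V.
V_B = V_A × 0.9088 = 14.42 V.

V_B ≈ 14.4 V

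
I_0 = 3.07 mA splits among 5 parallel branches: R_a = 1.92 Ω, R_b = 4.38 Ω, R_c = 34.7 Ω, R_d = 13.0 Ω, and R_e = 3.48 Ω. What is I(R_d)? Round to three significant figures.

I ≈ 0.207 mA

Total conductance ΣG = 1/1.92 + 1/4.38 + 1/34.7 + 1/13.0 + 1/3.48 = 1.142 (units of 1/Ω).
By the current-divider rule, I = I_0 · G_k/ΣG = 3.07 × 0.06734 = 0.2067 mA.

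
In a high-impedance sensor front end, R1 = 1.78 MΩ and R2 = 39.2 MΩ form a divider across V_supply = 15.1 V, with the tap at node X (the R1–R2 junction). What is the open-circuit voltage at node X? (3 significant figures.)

V_th is the unloaded tap voltage: V_supply · R2/(R1+R2) = 15.1 × 0.9566 = 14.44 V.

V_th ≈ 14.4 V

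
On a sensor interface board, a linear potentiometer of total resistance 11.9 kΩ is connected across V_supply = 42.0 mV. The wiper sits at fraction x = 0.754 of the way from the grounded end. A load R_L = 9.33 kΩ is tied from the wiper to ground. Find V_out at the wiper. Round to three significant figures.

V_out ≈ 25.6 mV

Split the track: R_lower = x·R_p = 8.973 kΩ, R_upper = (1−x)·R_p = 2.927 kΩ.
(x·R_p) ‖ R_L = 4.574 kΩ.
Then V_out = V_supply · 4.574/(2.927 + 4.574) = 25.61 mV.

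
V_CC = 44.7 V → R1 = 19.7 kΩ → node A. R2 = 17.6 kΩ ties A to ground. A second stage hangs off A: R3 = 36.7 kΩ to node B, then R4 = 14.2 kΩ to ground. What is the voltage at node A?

The second stage (R3 + R4 = 50.90 kΩ) loads node A in parallel with R2.
R2 ‖ (R3+R4) = 13.08 kΩ.
So V_A = 44.7 × 0.3990 = 17.83 V.

V_A ≈ 17.8 V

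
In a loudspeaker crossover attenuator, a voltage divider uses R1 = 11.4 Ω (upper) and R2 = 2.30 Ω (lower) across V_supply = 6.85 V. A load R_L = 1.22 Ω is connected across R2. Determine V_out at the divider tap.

V_out ≈ 0.448 V

R2 ‖ R_L = (2.30 × 1.22)/(2.30 + 1.22) = 0.7972 Ω.
Now apply the divider: V_out = 6.85 × 0.06536 = 0.4477 V.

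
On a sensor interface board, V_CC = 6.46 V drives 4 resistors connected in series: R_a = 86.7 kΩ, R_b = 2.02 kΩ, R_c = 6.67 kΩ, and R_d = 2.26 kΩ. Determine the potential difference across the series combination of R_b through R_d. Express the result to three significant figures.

Total series resistance ΣR = 86.7 + 2.02 + 6.67 + 2.26 = 97.65 kΩ.
R_{R_b..R_d} = 2.02 + 6.67 + 2.26 = 10.95 kΩ.
Voltage divider: V = V_CC · (10.95 / 97.65) = 6.46 × 0.1121 = 0.7244 V.

V ≈ 0.724 V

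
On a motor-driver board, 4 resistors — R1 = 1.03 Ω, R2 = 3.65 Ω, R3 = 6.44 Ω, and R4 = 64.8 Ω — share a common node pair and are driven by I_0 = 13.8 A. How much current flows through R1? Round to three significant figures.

ΣG = 1/1.03 + 1/3.65 + 1/6.44 + 1/64.8 = 1.416.
R1 takes the fraction G_k/ΣG = 0.9709/1.416 = 0.6859, so I = 13.8 × 0.6859 = 9.465 A.

I ≈ 9.46 A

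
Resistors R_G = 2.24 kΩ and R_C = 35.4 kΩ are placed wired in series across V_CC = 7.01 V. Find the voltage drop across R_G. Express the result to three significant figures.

Series total: ΣR = 2.24 + 35.4 = 37.64 kΩ.
V = V_CC · R/ΣR = 7.01 × 0.05951 = 0.4172 V.

V ≈ 0.417 V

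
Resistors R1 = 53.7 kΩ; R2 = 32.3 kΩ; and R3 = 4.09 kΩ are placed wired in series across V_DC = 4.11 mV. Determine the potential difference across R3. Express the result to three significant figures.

V ≈ 0.187 mV

Series total: ΣR = 53.7 + 32.3 + 4.09 = 90.09 kΩ.
Voltage divider: V = V_DC · (4.090 / 90.09) = 4.11 × 0.04540 = 0.1866 mV.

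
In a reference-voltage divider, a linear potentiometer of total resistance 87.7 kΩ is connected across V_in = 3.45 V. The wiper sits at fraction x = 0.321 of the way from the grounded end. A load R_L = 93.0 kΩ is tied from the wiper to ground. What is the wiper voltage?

Split the track: R_lower = x·R_p = 28.15 kΩ, R_upper = (1−x)·R_p = 59.55 kΩ.
(x·R_p) ‖ R_L = 21.61 kΩ.
Loaded-divider output: V_out = 3.45 × 0.2663 = 0.9186 V.

V_out ≈ 0.919 V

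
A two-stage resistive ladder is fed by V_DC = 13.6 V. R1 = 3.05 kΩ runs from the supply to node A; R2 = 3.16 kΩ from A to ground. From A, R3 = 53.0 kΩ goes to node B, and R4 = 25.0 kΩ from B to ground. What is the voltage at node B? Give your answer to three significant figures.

V_B ≈ 2.17 V

Node A sees R2 in parallel with the series input of stage 2, R3 + R4 = 78.00 kΩ.
R2 ‖ (R3+R4) = 3.037 kΩ.
First divider: V_A = V_DC · 3.037/(3.05 + 3.037) = 6.785 V.
Then the unloaded second divider: V_B = V_A × R4/(R3+R4) = 6.785 × 0.3205 = 2.175 V.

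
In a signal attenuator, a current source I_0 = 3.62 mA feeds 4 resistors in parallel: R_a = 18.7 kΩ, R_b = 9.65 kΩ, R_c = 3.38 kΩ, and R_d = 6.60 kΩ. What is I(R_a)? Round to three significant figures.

ΣG = 1/18.7 + 1/9.65 + 1/3.38 + 1/6.60 = 0.6045.
R_a takes the fraction G_k/ΣG = 0.05348/0.6045 = 0.08847, so I = 3.62 × 0.08847 = 0.3202 mA.

I ≈ 0.320 mA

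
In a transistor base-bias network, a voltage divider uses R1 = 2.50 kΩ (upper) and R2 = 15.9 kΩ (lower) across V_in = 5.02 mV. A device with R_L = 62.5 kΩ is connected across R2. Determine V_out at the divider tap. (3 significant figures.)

V_out ≈ 4.19 mV

First combine the lower leg with the load: R2 ‖ R_L = 12.68 kΩ.
Now apply the divider: V_out = 5.02 × 0.8353 = 4.193 mV.
(Unloaded it would be 4.34 mV; the load pulls it down.)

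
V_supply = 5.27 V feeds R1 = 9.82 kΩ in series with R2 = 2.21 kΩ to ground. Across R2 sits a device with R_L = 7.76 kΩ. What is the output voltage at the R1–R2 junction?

R2 ‖ R_L = (2.21 × 7.76)/(2.21 + 7.76) = 1.720 kΩ.
Then V_out = V_supply · R2'/(R1 + R2') = 5.27 × 1.720/11.54 = 0.7855 V.

V_out ≈ 0.786 V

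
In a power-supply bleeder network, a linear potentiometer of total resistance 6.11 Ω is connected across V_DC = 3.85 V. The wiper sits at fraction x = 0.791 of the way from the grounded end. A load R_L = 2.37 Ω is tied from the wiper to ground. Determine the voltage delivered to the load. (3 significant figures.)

V_out ≈ 2.14 V

The pot divides into 1.277 Ω above the wiper and 4.833 Ω below.
(x·R_p) ‖ R_L = 1.590 Ω.
Then V_out = V_DC · 1.590/(1.277 + 1.590) = 2.135 V.
(Unloaded: V_out = x·V_DC = 3.05 V.)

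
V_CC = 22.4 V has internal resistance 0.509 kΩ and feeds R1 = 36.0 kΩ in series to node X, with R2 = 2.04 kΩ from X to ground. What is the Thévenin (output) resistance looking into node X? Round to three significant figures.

R1' = 0.509 + 36.0 = 36.51 kΩ (source resistance + R1).
With V_CC suppressed (replaced by a short), R_th = R1' ‖ R2 = (36.51 × 2.04)/(36.51 + 2.04) = 1.932 kΩ.

R_th ≈ 1.93 kΩ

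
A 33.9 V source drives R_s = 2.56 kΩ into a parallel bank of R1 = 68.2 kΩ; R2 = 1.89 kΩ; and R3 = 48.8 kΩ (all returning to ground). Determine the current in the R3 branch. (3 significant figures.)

I ≈ 0.284 mA

Combine the parallel branches: R_p = (1/68.2 + 1/1.89 + 1/48.8)⁻¹ = 1.772 kΩ.
V_A by voltage divider: V_A = 33.9 × 1.772/(2.56 + 1.772) = 13.87 V.
I(R3) = V_A / R3 = 13.87/48.8 = 0.2842 mA.
(Equivalently: I_total = 7.825 mA, then current-divider fraction G_k/ΣG = 0.03632.)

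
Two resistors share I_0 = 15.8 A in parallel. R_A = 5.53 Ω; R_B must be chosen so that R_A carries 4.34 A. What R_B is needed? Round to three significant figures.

The fraction through R_A equals R_B/(R_A+R_B).
4.34/15.8 = R_B/(R_A + R_B) → R_B = R_A · (0.2747)/(1 − 0.2747) = 5.53 × 0.3787 = 2.094 Ω.

R_B ≈ 2.09 Ω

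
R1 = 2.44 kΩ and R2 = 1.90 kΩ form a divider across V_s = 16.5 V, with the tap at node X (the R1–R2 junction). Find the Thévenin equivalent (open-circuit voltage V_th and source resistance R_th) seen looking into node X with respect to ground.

With X open, the divider is unloaded: V_th = 16.5 × 1.90/4.340 = 7.224 V.
Looking into X with the source shorted: R_th = R1·R2/(R1+R2) = 2.440 × 1.90/4.340 = 1.068 kΩ.

V_th ≈ 7.22 V, R_th ≈ 1.07 kΩ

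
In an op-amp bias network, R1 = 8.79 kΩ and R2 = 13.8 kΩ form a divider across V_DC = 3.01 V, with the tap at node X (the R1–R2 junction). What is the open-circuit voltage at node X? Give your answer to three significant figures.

V_th is the unloaded tap voltage: V_DC · R2/(R1+R2) = 3.01 × 0.6109 = 1.839 V.

V_th ≈ 1.84 V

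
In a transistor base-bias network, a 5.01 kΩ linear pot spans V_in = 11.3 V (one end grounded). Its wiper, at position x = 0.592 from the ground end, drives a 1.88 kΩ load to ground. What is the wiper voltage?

The pot divides into 2.044 kΩ above the wiper and 2.966 kΩ below.
Lower segment in parallel with the load: 2.966 ‖ 1.88 = 1.151 kΩ.
V_out = 11.3 × 1.151/(2.044 + 1.151) = 4.070 V.
(Unloaded: V_out = x·V_in = 6.69 V.)

V_out ≈ 4.07 V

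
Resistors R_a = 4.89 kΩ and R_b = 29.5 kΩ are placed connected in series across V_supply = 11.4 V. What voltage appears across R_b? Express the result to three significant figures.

V ≈ 9.78 V

Total series resistance ΣR = 4.89 + 29.5 = 34.39 kΩ.
By the voltage-divider rule, V = 11.4 × 29.50/34.39 = 9.779 V.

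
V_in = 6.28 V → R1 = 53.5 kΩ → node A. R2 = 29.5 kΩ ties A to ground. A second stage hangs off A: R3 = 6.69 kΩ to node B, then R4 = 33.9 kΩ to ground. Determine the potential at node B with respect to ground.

The second stage (R3 + R4 = 40.59 kΩ) loads node A in parallel with R2.
Effective lower resistance at A: R2 ‖ 40.59 = 17.08 kΩ.
First divider: V_A = V_in · 17.08/(53.5 + 17.08) = 1.520 V.
Stage 2 is unloaded, so V_B = V_A · R4/(R3+R4) = 1.520 × 33.9/40.59 = 1.269 V.

V_B ≈ 1.27 V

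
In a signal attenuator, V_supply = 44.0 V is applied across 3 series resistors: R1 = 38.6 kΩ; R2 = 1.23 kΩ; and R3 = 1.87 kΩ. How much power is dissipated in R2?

Series current I = V_supply/ΣR = 44.0/41.70 = 1.055 mA.
V(R2) = I·R = 1.298 V; P = V·I = 1.298 × 1.055 = 1.369 mW.

P ≈ 1.37 mW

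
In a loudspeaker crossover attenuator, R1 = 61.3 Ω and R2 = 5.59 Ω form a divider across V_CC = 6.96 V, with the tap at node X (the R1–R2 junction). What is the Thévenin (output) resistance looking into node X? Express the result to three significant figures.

Looking into X with the source shorted: R_th = R1·R2/(R1+R2) = 61.30 × 5.59/66.89 = 5.123 Ω.

R_th ≈ 5.12 Ω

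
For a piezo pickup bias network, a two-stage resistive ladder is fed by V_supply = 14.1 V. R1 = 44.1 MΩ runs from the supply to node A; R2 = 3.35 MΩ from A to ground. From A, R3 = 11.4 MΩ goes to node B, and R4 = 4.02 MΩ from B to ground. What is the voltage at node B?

V_B ≈ 0.216 V

The second stage (R3 + R4 = 15.42 MΩ) loads node A in parallel with R2.
Effective lower resistance at A: R2 ‖ 15.42 = 2.752 MΩ.
V_A = 14.1 × 2.752/(44.1 + 2.752) = 0.8282 V.
Stage 2 is unloaded, so V_B = V_A · R4/(R3+R4) = 0.8282 × 4.02/15.42 = 0.2159 V.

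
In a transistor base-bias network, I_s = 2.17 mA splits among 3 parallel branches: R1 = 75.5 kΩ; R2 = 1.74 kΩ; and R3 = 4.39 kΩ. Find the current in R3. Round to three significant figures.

ΣG = 1/75.5 + 1/1.74 + 1/4.39 = 0.8157.
R3 takes the fraction G_k/ΣG = 0.2278/0.8157 = 0.2792, so I = 2.17 × 0.2792 = 0.6060 mA.

I ≈ 0.606 mA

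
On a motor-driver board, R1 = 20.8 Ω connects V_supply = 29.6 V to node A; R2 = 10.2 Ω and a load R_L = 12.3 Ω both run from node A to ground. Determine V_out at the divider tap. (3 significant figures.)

V_out ≈ 6.26 V

R2 ‖ R_L = (10.2 × 12.3)/(10.2 + 12.3) = 5.576 Ω.
Then V_out = V_supply · R2'/(R1 + R2') = 29.6 × 5.576/26.38 = 6.258 V.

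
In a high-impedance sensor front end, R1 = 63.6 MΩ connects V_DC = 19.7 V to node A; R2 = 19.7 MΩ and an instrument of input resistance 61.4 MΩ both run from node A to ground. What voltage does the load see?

First combine the lower leg with the load: R2 ‖ R_L = 14.91 MΩ.
Voltage divider with the loaded lower leg: V_out = 19.7 × 14.91/(63.6 + 14.91) = 19.7 × 0.1900 = 3.742 V.
(Unloaded it would be 4.66 V; the load pulls it down.)

V_out ≈ 3.74 V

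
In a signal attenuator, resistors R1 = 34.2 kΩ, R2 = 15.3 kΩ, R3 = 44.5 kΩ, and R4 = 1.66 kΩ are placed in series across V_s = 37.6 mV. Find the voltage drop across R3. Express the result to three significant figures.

ΣR = 34.2 + 15.3 + 44.5 + 1.66 = 95.66 kΩ.
By the voltage-divider rule, V = 37.6 × 44.50/95.66 = 17.49 mV.

V ≈ 17.5 mV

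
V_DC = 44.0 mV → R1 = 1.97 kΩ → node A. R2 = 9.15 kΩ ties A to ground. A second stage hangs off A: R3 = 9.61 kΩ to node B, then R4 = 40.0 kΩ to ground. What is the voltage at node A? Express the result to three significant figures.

V_A ≈ 35.1 mV

Node A sees R2 in parallel with the series input of stage 2, R3 + R4 = 49.61 kΩ.
Effective lower resistance at A: R2 ‖ 49.61 = 7.725 kΩ.
So V_A = 44.0 × 0.7968 = 35.06 mV.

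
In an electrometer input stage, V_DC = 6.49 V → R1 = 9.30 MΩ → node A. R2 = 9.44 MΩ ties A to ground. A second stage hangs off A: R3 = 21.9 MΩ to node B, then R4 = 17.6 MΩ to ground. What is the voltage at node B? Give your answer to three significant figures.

Looking into the second stage from A: R3 + R4 = 39.50 MΩ appears in parallel with R2.
Effective lower resistance at A: R2 ‖ 39.50 = 7.619 MΩ.
First divider: V_A = V_DC · 7.619/(9.30 + 7.619) = 2.923 V.
Then the unloaded second divider: V_B = V_A × R4/(R3+R4) = 2.923 × 0.4456 = 1.302 V.

V_B ≈ 1.30 V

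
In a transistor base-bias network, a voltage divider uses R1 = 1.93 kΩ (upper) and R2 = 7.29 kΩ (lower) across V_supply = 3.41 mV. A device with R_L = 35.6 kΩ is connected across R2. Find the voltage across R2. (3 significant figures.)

V_out ≈ 2.59 mV

First combine the lower leg with the load: R2 ‖ R_L = 6.051 kΩ.
Voltage divider with the loaded lower leg: V_out = 3.41 × 6.051/(1.93 + 6.051) = 3.41 × 0.7582 = 2.585 mV.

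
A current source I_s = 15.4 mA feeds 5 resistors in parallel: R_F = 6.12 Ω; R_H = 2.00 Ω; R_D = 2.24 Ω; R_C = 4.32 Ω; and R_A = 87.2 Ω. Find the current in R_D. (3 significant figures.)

Total conductance ΣG = 1/6.12 + 1/2.00 + 1/2.24 + 1/4.32 + 1/87.2 = 1.353 (units of 1/Ω).
Current divider: I(R_D) = I_s · G_k/ΣG = 15.4 × (0.4464/1.353) = 15.4 × 0.3300 = 5.082 mA.

I ≈ 5.08 mA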